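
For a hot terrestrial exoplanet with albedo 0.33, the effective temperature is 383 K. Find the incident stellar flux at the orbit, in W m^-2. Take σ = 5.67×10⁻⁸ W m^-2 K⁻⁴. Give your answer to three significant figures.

7280 W m^-2

Invert the energy balance for S: S = 4σT⁴/(1−α).
σT⁴ = 5.67×10⁻⁸·(383)⁴ = 1220 W m^-2.
So S = 4×1220/(1−0.33) = 7284 W m^-2.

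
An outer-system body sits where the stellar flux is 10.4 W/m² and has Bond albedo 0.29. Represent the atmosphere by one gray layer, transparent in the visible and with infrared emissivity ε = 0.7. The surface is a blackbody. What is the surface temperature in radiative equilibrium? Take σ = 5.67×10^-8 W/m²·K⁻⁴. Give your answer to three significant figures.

The planet radiates to space at T_e = [S(1−α)/(4σ)]^(1/4) = 75.54 K.
Surface balance with a leaky layer gives σT_s⁴ = σT_e⁴·2/(2−ε), so T_s = T_e·[2/(2−0.7)]^(1/4) = 84.13 K.

84.1 kelvin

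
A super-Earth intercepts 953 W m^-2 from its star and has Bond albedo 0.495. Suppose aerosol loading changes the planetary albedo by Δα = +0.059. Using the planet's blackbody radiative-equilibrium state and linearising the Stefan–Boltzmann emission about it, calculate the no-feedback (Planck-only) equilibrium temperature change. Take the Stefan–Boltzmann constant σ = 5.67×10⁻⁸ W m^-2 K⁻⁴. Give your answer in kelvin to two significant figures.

The baseline emission temperature is T_e = 214.6 K.
ΔF = −(S/4)Δα = −(953.0/4)×(+0.059) = -14.06 W m^-2.
Linearising σT⁴ gives d(σT⁴)/dT = 4σT_e³ = 2.242 W m^-2 per K.
So ΔT₀ = -14.06/2.242 = -6.27 K.

-6.3 K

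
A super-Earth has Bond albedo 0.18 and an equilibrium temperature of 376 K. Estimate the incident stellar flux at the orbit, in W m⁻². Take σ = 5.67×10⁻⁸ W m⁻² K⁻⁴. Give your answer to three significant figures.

5530 W m⁻²

From S(1−α)/4 = σT⁴: S = 4σT⁴/(1−α).
σT⁴ = 5.67×10⁻⁸·(376)⁴ = 1133 W m⁻².
So S = 4×1133/(1−0.18) = 5528 W m⁻².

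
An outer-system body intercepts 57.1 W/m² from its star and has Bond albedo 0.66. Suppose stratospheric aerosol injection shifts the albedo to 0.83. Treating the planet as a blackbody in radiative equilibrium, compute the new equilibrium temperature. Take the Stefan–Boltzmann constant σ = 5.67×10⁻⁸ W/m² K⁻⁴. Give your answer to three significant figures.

T₂ = [S(1−α₂)/(4σ)]^(1/4) = [57.10·0.17/(4σ)]^(1/4) = 80.88 K.

80.9 K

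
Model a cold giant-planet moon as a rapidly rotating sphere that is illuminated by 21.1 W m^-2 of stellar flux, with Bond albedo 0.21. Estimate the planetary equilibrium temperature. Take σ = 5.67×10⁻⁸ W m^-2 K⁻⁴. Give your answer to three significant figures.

The planet absorbs (1−α)S over its disc πR² and re-emits over 4πR², so the mean absorbed flux is (1−0.21)·21.10/4 = 4.167 W m^-2.
Set σT⁴ = 4.167 → T = (4.167/σ)^(1/4) = 92.59 K.

92.6 K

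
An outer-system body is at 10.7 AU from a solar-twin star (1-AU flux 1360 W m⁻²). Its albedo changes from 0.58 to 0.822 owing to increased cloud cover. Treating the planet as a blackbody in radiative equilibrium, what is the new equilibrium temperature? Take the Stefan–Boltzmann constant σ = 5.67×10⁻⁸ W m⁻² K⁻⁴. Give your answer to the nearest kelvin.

Irradiance scales as 1/d², so S = 1360 W m⁻² × (1/10.7)² = 11.88 W m⁻².
T₂ = [S(1−α₂)/(4σ)]^(1/4) = [11.88·0.178/(4σ)]^(1/4) = 55.26 K.

55 kelvin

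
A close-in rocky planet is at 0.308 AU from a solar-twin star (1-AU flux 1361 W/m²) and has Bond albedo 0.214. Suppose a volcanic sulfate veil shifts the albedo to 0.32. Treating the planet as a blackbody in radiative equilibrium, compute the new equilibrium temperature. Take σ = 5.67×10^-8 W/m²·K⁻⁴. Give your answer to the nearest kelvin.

Irradiance scales as 1/d², so S = 1361 W/m² × (1/0.308)² = 14350 W/m².
T₂ = [S(1−α₂)/(4σ)]^(1/4) = [14350·0.68/(4σ)]^(1/4) = 455.4 K.

455 kelvin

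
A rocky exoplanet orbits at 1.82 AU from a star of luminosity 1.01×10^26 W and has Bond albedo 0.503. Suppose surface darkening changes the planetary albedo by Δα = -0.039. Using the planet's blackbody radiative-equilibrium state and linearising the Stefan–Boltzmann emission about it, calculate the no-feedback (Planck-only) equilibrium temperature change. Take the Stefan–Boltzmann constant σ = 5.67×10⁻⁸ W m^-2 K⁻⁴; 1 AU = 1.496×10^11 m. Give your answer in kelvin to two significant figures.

Orbital distance: d = 1.82 AU = 2.723×10^11 m.
Spreading L over a sphere of radius d: S = 1.01×10^26/(4π·2.72×10^11²) = 108.4 W m^-2.
The baseline emission temperature is T_e = 124.2 K.
TOA radiative forcing: ΔF = −S·Δα/4 = −108.4·(-0.039)/4 = 1.057 W m^-2.
The Planck feedback parameter is 4σT_e³ = 0.4340 W m^-2/K.
Hence the no-feedback warming is ΔF/(4σT_e³) = 2.44 K.

2.4 K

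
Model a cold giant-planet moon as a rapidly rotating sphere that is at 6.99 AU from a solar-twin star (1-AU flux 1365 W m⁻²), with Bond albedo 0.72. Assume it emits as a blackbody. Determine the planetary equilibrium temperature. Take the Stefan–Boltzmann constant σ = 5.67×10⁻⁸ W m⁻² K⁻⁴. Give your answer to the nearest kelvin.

Flux at the orbit: S = 1365/(6.99)² = 27.94 W m⁻².
Averaging over the sphere, the absorbed flux is S(1−α)/4 = 1.956 W m⁻².
Balancing against σT⁴: T = (1.956/5.67×10⁻⁸)^(1/4) = 76.63 K.

77 kelvin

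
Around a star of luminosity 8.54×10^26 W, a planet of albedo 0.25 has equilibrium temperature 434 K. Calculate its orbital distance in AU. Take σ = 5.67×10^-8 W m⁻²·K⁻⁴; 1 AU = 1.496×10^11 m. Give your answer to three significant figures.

0.532 AU

Energy balance gives S = 4σT⁴/(1−α) = 10730 W m⁻².
S = L/(4πd²) → d = √(L/4πS) = √(8.54×10^26/(4π·10730)) = 7.959×10^10 m = 0.5320 AU.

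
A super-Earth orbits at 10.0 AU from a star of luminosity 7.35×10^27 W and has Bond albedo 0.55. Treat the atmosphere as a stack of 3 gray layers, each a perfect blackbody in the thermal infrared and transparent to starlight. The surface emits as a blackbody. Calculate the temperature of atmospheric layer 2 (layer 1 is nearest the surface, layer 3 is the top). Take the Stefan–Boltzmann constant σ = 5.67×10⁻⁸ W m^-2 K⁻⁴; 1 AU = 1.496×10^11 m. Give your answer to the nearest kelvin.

d = 10.0 × 1.496×10^11 m = 1.496×10^12 m.
S = L/(4πd²) = 261.3 W m^-2.
Top-of-atmosphere balance: σT_e⁴ = S(1−α)/4 = 29.40 W m^-2 → T_e = 150.9 K.
Each opaque layer satisfies 2T_j⁴ = T_{j−1}⁴ + T_{j+1}⁴, giving T_k⁴ = (N+1−k)T_e⁴.
With k = 2: T_2 = (3+1−2)^¼·150.9 K = 179.5 K.

179 K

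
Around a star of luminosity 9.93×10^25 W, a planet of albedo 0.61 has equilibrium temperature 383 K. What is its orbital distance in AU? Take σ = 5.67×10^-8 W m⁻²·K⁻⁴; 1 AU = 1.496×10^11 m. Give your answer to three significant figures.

0.168 AU

The flux needed for this T is 4σT⁴/(1−0.61) = 12510 W m⁻².
From L = 4πd²S, d = √(9.93×10^25/(4π·12510)) = 2.513×10^10 m = 0.1680 AU.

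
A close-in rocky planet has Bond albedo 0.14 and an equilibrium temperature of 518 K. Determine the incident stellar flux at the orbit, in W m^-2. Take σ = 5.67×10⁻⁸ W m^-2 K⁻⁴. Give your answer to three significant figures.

Invert the energy balance for S: S = 4σT⁴/(1−α).
The emitted flux is σT⁴ = 4082 W m^-2.
S = 4·4082/0.86 = 18990 W m^-2.

19000 W m^-2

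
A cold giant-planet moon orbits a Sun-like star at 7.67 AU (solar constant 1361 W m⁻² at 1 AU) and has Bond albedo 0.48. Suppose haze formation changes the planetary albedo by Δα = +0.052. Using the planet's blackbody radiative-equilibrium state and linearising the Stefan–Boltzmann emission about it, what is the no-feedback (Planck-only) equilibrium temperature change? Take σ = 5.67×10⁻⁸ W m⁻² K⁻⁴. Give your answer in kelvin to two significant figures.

-2.1 kelvin

By the inverse-square law, S = 1361/7.67² = 23.13 W m⁻².
The baseline emission temperature is T_e = 85.34 K.
TOA radiative forcing: ΔF = −S·Δα/4 = −23.13·(+0.052)/4 = -0.3008 W m⁻².
Linearising σT⁴ gives d(σT⁴)/dT = 4σT_e³ = 0.1410 W m⁻² per K.
ΔT₀ = ΔF/λ_P = -0.3008/0.1410 = -2.13 K.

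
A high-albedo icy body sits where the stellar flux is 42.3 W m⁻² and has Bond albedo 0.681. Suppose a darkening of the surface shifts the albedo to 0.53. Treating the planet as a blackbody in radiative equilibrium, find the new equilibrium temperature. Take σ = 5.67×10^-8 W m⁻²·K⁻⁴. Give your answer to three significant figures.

96.8 K

With the new albedo, S(1−α₂)/4 = 4.970 W m⁻², so T₂ = 96.76 K.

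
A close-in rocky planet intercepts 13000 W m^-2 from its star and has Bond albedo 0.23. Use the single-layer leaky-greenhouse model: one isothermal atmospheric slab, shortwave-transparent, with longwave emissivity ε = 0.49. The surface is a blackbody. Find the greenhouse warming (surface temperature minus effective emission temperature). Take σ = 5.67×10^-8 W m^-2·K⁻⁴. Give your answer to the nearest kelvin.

Effective emission temperature (TOA balance): σT_e⁴ = S(1−α)/4 = 2502 W m^-2 → T_e = 458.4 K.
Surface balance with a leaky layer gives σT_s⁴ = σT_e⁴·2/(2−ε), so T_s = T_e·[2/(2−0.49)]^(1/4) = 491.7 K.
The atmosphere warms the surface by 33.36 K.

33 K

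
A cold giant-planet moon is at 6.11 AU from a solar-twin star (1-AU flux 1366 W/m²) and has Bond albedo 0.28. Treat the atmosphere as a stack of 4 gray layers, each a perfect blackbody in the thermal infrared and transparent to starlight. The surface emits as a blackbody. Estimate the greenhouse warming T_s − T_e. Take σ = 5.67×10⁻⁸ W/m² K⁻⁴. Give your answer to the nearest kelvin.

Flux at the orbit: S = 1366/(6.11)² = 36.59 W/m².
Top-of-atmosphere balance: σT_e⁴ = S(1−α)/4 = 6.586 W/m² → T_e = 103.8 K.
T_s = (N+1)^(1/4)·T_e = 155.2 K.
So the greenhouse effect raises the surface by 155.2 − 103.8 = 51.43 K.

51 kelvin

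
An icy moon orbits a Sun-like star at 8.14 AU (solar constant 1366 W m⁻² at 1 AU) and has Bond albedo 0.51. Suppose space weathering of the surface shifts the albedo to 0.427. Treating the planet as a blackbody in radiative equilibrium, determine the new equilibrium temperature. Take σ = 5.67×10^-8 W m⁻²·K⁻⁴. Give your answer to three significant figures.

Flux at the orbit: S = 1366/(8.14)² = 20.62 W m⁻².
New equilibrium: T₂ = [(1−0.427)·20.62/(4σ)]^(1/4) = 84.95 K.

85.0 K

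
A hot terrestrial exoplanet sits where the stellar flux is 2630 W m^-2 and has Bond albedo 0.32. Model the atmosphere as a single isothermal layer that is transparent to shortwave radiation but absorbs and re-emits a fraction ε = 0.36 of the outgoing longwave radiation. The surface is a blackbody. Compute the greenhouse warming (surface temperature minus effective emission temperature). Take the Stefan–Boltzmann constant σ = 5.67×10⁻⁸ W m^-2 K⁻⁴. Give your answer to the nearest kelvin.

15 kelvin

The planet radiates to space at T_e = [S(1−α)/(4σ)]^(1/4) = 298.0 K.
The surface balance (absorbed SW + ε·downward IR = σT_s⁴) with T_a⁴ = T_s⁴/2 reduces to T_s = T_e·[2/(2−ε)]^¼ = 313.1 K.
T_s − T_e = 313.1 − 298.0 = 15.16 K.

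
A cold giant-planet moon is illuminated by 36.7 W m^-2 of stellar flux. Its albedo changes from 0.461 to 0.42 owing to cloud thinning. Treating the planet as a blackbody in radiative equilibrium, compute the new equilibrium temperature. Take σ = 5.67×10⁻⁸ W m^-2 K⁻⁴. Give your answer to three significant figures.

New equilibrium: T₂ = [(1−0.42)·36.70/(4σ)]^(1/4) = 98.43 K.

98.4 kelvin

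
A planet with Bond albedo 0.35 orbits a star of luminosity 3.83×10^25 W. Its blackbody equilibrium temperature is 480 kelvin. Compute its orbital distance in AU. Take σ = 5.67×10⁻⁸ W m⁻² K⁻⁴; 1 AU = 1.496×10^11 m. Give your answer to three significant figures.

The flux needed for this T is 4σT⁴/(1−0.35) = 18520 W m⁻².
Then d = [L/(4πS)]^(1/2) = 1.283×10^10 m, i.e. 0.08575 AU.

0.0857 AU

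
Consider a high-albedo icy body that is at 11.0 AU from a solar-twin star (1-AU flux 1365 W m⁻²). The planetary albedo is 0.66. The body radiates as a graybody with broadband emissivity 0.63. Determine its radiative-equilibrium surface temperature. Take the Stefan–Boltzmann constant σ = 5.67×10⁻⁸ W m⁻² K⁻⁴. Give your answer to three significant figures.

Irradiance scales as 1/d², so S = 1365 W m⁻² × (1/11.0)² = 11.28 W m⁻².
Absorbed flux (global mean): S(1−α)/4 = 11.28·0.34/4 = 0.9589 W m⁻².
Equating to εσT⁴ with ε = 0.63: T = (0.9589/0.63σ)^(1/4) = 71.98 K.

72.0 kelvin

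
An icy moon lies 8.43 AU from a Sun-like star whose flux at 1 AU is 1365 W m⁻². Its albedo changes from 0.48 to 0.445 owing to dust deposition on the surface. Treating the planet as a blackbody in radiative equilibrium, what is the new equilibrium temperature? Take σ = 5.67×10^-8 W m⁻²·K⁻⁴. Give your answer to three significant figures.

Flux at the orbit: S = 1365/(8.43)² = 19.21 W m⁻².
New equilibrium: T₂ = [(1−0.445)·19.21/(4σ)]^(1/4) = 82.80 K.

82.8 kelvin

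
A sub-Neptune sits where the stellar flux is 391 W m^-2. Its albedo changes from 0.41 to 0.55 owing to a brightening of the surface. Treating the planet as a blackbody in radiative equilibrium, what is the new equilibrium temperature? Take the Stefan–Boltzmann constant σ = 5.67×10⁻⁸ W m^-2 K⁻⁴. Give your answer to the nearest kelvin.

T₂ = [S(1−α₂)/(4σ)]^(1/4) = [391.0·0.45/(4σ)]^(1/4) = 166.9 K.

167 kelvin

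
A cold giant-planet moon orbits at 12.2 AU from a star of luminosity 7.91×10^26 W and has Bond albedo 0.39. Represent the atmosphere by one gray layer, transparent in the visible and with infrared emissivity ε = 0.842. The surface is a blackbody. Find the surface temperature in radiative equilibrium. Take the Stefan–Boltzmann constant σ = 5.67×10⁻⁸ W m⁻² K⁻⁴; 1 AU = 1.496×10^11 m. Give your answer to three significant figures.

96.8 K

d = 12.2 × 1.496×10^11 m = 1.825×10^12 m.
Spreading L over a sphere of radius d: S = 7.91×10^26/(4π·1.83×10^12²) = 18.90 W m⁻².
At the top of the atmosphere, σT_e⁴ = S(1−α)/4 = 2.882 W m⁻², giving T_e = 84.43 K.
The surface balance (absorbed SW + ε·downward IR = σT_s⁴) with T_a⁴ = T_s⁴/2 reduces to T_s = T_e·[2/(2−ε)]^¼ = 96.79 K.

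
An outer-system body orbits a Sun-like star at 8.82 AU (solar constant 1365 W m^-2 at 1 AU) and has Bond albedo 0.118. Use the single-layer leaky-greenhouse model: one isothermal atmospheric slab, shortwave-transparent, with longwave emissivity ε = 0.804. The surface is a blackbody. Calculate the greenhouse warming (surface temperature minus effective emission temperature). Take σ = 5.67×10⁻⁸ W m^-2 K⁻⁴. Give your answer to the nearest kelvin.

Flux at the orbit: S = 1365/(8.82)² = 17.55 W m^-2.
Effective emission temperature (TOA balance): σT_e⁴ = S(1−α)/4 = 3.869 W m^-2 → T_e = 90.89 K.
Surface balance with a leaky layer gives σT_s⁴ = σT_e⁴·2/(2−ε), so T_s = T_e·[2/(2−0.804)]^(1/4) = 103.4 K.
Greenhouse warming: T_s − T_e = 12.47 K.

12 K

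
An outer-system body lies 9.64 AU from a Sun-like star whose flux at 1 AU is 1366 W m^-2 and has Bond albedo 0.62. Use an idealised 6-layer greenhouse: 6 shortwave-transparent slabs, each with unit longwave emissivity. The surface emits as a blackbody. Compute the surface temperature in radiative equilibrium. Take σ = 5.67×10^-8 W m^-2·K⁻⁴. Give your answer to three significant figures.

115 K

Irradiance scales as 1/d², so S = 1366 W m^-2 × (1/9.64)² = 14.70 W m^-2.
OLR = S(1−α)/4 = 1.396 W m^-2; the top layer radiates at T_e = 70.45 K.
Layer-by-layer balance gives σT_s⁴ = (N+1)σT_e⁴, so T_s = 7^¼·70.45 = 114.6 K.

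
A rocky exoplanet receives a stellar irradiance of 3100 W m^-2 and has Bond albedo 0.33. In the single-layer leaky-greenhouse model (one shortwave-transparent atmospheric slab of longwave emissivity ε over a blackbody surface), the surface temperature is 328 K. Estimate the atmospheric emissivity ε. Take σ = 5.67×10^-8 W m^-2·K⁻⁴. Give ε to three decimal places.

TOA balance gives T_e = 309.3 K.
T_s⁴ = T_e⁴·2/(2−ε) → ε = 2 − 2(T_e/T_s)⁴ = 2 − 2·(309.3/328)⁴ = 0.4176.

0.418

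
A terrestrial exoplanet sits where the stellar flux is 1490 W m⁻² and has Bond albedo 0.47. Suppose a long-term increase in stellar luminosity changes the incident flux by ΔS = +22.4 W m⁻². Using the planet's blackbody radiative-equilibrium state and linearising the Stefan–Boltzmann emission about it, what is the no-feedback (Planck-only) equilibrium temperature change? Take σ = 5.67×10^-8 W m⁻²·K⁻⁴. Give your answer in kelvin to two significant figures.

0.91 K

Unperturbed T_e = [1490·(1−0.47)/(4σ)]^¼ = 242.9 K.
Only a fraction (1−α) is absorbed and it's spread over 4πR², so ΔF = (1−α)ΔS/4 = 2.968 W m⁻².
The Planck feedback parameter is 4σT_e³ = 3.251 W m⁻²/K.
Hence the no-feedback warming is ΔF/(4σT_e³) = 0.913 K.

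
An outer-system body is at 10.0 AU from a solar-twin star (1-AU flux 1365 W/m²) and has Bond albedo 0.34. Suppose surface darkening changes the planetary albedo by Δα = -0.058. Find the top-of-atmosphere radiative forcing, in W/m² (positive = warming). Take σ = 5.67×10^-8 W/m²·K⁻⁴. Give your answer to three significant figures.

0.198 W/m²

Irradiance scales as 1/d², so S = 1365 W/m² × (1/10.0)² = 13.65 W/m².
TOA radiative forcing: ΔF = −S·Δα/4 = −13.65·(-0.058)/4 = 0.1979 W/m².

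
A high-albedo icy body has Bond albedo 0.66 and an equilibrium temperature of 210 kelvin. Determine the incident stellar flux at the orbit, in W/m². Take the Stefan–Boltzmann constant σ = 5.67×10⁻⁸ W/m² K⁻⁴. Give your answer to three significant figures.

1300 W/m²

Invert the energy balance for S: S = 4σT⁴/(1−α).
The emitted flux is σT⁴ = 110.3 W/m².
So S = 4×110.3/(1−0.66) = 1297 W/m².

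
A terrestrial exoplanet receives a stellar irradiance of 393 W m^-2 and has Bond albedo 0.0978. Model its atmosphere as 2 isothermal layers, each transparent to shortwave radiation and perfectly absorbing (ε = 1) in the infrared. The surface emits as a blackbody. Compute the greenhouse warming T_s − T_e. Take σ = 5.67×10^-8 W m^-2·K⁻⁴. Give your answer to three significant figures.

62.8 K

The effective emission temperature is T_e = [S(1−α)/(4σ)]^¼ = 198.8 K.
Surface: T_s = (3)^¼·T_e = 261.7 K.
Warming: T_s − T_e = 62.85 K.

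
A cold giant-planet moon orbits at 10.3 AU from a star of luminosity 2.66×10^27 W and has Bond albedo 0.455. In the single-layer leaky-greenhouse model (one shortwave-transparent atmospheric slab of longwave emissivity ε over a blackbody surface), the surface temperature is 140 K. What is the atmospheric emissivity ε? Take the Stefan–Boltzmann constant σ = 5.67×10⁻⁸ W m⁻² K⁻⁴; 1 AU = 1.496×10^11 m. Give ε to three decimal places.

0.885

Orbital distance: d = 10.3 AU = 1.541×10^12 m.
Flux at the orbit: S = L/(4πd²) = 2.66×10^27/(4π·(1.54×10^12)²) = 89.15 W m⁻².
TOA balance gives T_e = 121.0 K.
T_s⁴ = T_e⁴·2/(2−ε) → ε = 2 − 2(T_e/T_s)⁴ = 2 − 2·(121.0/140)⁴ = 0.8847.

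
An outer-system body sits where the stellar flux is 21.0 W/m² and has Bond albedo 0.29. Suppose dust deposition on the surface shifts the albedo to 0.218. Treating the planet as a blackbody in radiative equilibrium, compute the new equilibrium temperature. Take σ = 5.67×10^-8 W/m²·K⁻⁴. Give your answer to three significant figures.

92.2 K

With the new albedo, S(1−α₂)/4 = 4.106 W/m², so T₂ = 92.25 K.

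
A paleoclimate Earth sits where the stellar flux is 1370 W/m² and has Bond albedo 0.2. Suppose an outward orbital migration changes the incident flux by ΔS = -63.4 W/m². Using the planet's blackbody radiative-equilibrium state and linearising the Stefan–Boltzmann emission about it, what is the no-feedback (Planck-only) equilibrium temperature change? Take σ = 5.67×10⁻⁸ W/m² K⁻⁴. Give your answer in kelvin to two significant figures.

-3.1 K

The baseline emission temperature is T_e = 263.7 K.
TOA radiative forcing: ΔF = (1−α)ΔS/4 = 0.8·(-63.4)/4 = -12.68 W/m².
Planck response: λ_P = 4σT_e³ = 4·5.67×10⁻⁸·(263.7)³ = 4.157 W/m²/K.
Hence the no-feedback warming is ΔF/(4σT_e³) = -3.05 K.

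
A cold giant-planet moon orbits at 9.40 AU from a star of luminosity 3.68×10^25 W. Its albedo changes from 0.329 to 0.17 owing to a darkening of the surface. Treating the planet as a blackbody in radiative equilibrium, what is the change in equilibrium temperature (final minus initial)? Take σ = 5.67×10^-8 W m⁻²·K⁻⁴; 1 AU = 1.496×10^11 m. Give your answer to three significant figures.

d = 9.40 × 1.496×10^11 m = 1.406×10^12 m.
S = L/(4πd²) = 1.481 W m⁻².
With α = 0.329, T₁ = 45.75 K.
Final:   T₂ = [S(1−0.17)/(4σ)]^(1/4) = 48.25 K.
ΔT = T₂ − T₁ = 2.498 K.

2.50 K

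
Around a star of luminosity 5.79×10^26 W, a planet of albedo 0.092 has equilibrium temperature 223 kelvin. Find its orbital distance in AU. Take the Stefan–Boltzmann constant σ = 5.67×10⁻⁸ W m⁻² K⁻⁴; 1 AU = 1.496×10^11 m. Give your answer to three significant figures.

The flux needed for this T is 4σT⁴/(1−0.092) = 617.7 W m⁻².
From L = 4πd²S, d = √(5.79×10^26/(4π·617.7)) = 2.731×10^11 m = 1.826 AU.

1.83 AU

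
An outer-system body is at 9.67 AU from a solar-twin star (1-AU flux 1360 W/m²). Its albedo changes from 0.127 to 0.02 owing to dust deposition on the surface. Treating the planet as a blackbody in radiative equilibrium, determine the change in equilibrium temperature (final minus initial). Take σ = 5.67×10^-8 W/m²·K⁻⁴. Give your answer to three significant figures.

Flux at the orbit: S = 1360/(9.67)² = 14.54 W/m².
With α = 0.127, T₁ = 86.50 K.
After:  T₂ = [14.54·0.98/(4σ)]^(1/4) = 89.04 K.
Change: 89.04 − 86.50 = 2.537 K.

2.54 K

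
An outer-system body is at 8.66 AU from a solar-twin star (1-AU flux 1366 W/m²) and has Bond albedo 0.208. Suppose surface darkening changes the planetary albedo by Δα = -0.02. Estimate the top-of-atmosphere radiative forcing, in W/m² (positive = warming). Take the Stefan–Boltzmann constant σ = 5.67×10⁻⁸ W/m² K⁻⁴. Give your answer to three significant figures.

0.0911 W/m²

Flux at the orbit: S = 1366/(8.66)² = 18.21 W/m².
The change in absorbed flux is Δ[S(1−α)/4] = −SΔα/4 = 0.09107 W/m².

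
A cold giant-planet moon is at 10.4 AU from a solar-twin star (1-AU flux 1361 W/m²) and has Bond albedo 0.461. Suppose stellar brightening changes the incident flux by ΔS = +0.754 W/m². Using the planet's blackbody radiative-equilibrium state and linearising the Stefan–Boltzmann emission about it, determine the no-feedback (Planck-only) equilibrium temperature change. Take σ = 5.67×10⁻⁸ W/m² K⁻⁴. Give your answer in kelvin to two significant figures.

1.1 kelvin

By the inverse-square law, S = 1361/10.4² = 12.58 W/m².
The baseline emission temperature is T_e = 73.95 K.
ΔF = Δ[S(1−α)]/4 = (1−0.461)·+0.754/4 = 0.1016 W/m².
Planck response: λ_P = 4σT_e³ = 4·5.67×10⁻⁸·(73.95)³ = 0.09172 W/m²/K.
ΔT₀ = ΔF/λ_P = 0.1016/0.09172 = 1.11 K.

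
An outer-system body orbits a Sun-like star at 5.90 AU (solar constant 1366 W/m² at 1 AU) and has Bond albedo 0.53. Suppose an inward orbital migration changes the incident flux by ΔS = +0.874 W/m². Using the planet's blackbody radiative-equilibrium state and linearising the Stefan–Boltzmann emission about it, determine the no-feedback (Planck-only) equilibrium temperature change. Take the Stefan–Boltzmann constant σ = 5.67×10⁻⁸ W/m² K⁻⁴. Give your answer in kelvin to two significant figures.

0.53 K

Irradiance scales as 1/d², so S = 1366 W/m² × (1/5.90)² = 39.24 W/m².
Unperturbed T_e = [39.24·(1−0.53)/(4σ)]^¼ = 94.96 K.
Only a fraction (1−α) is absorbed and it's spread over 4πR², so ΔF = (1−α)ΔS/4 = 0.1027 W/m².
Linearising σT⁴ gives d(σT⁴)/dT = 4σT_e³ = 0.1942 W/m² per K.
So ΔT₀ = 0.1027/0.1942 = 0.529 K.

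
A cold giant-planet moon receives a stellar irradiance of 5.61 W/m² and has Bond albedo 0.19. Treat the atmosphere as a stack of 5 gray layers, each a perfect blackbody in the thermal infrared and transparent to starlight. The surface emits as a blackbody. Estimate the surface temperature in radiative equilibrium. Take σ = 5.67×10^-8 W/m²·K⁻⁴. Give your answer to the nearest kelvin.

The effective emission temperature is T_e = [S(1−α)/(4σ)]^¼ = 66.90 K.
Layer-by-layer balance gives σT_s⁴ = (N+1)σT_e⁴, so T_s = 6^¼·66.90 = 104.7 K.

105 K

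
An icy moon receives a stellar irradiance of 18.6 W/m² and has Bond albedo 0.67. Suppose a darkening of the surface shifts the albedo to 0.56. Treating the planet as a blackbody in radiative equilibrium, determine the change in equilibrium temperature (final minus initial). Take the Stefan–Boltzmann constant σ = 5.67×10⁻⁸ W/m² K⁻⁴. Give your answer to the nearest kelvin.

Initial: T₁ = [S(1−0.67)/(4σ)]^(1/4) = 72.13 K.
After:  T₂ = [18.60·0.44/(4σ)]^(1/4) = 77.51 K.
ΔT = T₂ − T₁ = 5.378 K.

5 K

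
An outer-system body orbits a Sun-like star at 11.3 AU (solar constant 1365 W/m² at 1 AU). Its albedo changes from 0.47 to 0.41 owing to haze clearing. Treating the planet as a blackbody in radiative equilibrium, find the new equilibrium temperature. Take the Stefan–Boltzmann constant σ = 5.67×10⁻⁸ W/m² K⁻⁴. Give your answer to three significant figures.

72.6 K

Flux at the orbit: S = 1365/(11.3)² = 10.69 W/m².
T₂ = [S(1−α₂)/(4σ)]^(1/4) = [10.69·0.59/(4σ)]^(1/4) = 72.62 K.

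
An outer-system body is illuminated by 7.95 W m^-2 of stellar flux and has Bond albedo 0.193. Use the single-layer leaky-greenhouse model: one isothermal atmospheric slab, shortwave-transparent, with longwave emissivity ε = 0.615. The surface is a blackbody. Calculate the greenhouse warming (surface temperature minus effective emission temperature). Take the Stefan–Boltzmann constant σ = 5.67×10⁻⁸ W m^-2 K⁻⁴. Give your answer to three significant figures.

At the top of the atmosphere, σT_e⁴ = S(1−α)/4 = 1.604 W m^-2, giving T_e = 72.93 K.
Surface balance with a leaky layer gives σT_s⁴ = σT_e⁴·2/(2−ε), so T_s = T_e·[2/(2−0.615)]^(1/4) = 79.95 K.
Greenhouse warming: T_s − T_e = 7.017 K.

7.02 kelvin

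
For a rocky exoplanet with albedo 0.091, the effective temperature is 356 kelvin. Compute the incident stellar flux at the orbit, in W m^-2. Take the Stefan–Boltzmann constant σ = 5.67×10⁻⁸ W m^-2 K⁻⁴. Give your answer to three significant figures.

Invert the energy balance for S: S = 4σT⁴/(1−α).
σT⁴ = 5.67×10⁻⁸·(356)⁴ = 910.7 W m^-2.
So S = 4×910.7/(1−0.091) = 4008 W m^-2.

4010 W m^-2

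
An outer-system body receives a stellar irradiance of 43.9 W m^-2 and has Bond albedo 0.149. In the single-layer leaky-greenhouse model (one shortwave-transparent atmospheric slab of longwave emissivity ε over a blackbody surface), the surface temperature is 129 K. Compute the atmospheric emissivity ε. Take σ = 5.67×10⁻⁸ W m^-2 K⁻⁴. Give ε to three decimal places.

0.810

TOA balance gives T_e = 113.3 K.
T_s⁴ = T_e⁴·2/(2−ε) → ε = 2 − 2(T_e/T_s)⁴ = 2 − 2·(113.3/129)⁴ = 0.8103.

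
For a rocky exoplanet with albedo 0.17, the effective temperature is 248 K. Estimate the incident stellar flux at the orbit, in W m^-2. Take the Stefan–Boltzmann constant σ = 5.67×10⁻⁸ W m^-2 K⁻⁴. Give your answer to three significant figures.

Invert the energy balance for S: S = 4σT⁴/(1−α).
σT⁴ = 5.67×10⁻⁸·(248)⁴ = 214.5 W m^-2.
S = 4·214.5/0.83 = 1034 W m^-2.

1030 W m^-2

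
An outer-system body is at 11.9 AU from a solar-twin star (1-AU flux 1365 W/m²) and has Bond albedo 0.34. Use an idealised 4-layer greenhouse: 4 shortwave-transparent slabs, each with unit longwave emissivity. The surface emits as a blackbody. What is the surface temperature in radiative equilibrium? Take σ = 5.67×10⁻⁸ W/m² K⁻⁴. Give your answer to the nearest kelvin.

109 K

By the inverse-square law, S = 1365/11.9² = 9.639 W/m².
Top-of-atmosphere balance: σT_e⁴ = S(1−α)/4 = 1.590 W/m² → T_e = 72.78 K.
For an N-layer opaque stack, T_s⁴ = (N+1)T_e⁴, hence T_s = (5)^(1/4)×72.78 K = 108.8 K.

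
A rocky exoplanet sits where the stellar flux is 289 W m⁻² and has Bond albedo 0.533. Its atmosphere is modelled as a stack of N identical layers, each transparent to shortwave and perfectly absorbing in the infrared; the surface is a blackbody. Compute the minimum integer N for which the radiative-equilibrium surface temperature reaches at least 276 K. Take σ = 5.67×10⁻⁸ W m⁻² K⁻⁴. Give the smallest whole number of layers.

OLR = S(1−α)/4 = 33.74 W m⁻²; the top layer radiates at T_e = 156.2 K.
Since T_s⁴ = (N+1)T_e⁴, we need N ≥ (T_s/T_e)⁴ − 1 = 8.751.
Rounding up, N = 9.

9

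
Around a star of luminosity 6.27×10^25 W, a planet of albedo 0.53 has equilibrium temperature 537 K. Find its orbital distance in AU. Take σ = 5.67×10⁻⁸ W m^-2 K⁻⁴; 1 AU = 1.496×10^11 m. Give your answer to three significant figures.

0.0745 AU

The flux needed for this T is 4σT⁴/(1−0.53) = 40130 W m^-2.
S = L/(4πd²) → d = √(L/4πS) = √(6.27×10^25/(4π·40130)) = 1.115×10^10 m = 0.07454 AU.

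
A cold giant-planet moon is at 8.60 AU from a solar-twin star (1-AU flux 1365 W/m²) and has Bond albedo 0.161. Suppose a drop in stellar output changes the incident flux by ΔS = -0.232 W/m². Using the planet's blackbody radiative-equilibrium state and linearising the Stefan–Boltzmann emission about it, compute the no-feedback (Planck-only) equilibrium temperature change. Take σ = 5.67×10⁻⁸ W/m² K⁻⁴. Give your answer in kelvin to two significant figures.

By the inverse-square law, S = 1365/8.60² = 18.46 W/m².
Reference equilibrium: T_e = [S(1−α)/(4σ)]^(1/4) = 90.90 K.
Only a fraction (1−α) is absorbed and it's spread over 4πR², so ΔF = (1−α)ΔS/4 = -0.04866 W/m².
The Planck feedback parameter is 4σT_e³ = 0.1703 W/m²/K.
ΔT₀ = ΔF/λ_P = -0.04866/0.1703 = -0.286 K.

-0.29 K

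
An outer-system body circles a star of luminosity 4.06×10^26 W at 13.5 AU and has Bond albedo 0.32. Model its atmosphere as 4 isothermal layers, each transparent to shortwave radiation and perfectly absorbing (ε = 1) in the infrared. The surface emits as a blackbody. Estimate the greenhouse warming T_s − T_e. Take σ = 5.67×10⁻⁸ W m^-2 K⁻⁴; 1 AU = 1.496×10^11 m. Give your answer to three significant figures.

34.6 K

d = 13.5 × 1.496×10^11 m = 2.020×10^12 m.
Spreading L over a sphere of radius d: S = 4.06×10^26/(4π·2.02×10^12²) = 7.921 W m^-2.
OLR = S(1−α)/4 = 1.347 W m^-2; the top layer radiates at T_e = 69.81 K.
T_s = (N+1)^(1/4)·T_e = 104.4 K.
Warming: T_s − T_e = 34.58 K.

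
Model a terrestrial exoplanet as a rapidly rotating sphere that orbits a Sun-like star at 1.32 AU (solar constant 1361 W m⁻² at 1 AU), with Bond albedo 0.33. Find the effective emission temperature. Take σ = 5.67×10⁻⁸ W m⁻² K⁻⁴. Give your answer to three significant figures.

219 K

Flux at the orbit: S = 1361/(1.32)² = 781.1 W m⁻².
Averaging over the sphere, the absorbed flux is S(1−α)/4 = 130.8 W m⁻².
Balancing against σT⁴: T = (130.8/5.67×10⁻⁸)^(1/4) = 219.2 K.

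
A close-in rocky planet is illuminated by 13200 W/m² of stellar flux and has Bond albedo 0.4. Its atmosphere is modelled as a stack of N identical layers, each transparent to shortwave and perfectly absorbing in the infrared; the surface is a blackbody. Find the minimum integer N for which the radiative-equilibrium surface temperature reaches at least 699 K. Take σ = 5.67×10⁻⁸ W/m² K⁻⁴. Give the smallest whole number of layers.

6

Top-of-atmosphere balance: σT_e⁴ = S(1−α)/4 = 1980 W/m² → T_e = 432.3 K.
T_s = (N+1)^(1/4)·T_e ≥ 699 K requires N+1 ≥ (T_s/T_e)⁴ = (699/432.3)⁴ = 6.836.
The minimum whole number is N = 6.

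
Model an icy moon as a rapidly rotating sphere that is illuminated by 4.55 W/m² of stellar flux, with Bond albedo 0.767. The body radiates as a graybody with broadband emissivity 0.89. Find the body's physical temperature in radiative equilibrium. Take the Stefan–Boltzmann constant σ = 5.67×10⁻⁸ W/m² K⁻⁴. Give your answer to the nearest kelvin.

48 K

Absorbed flux (global mean): S(1−α)/4 = 4.550·0.233/4 = 0.2650 W/m².
Equating to εσT⁴ with ε = 0.89: T = (0.2650/0.89σ)^(1/4) = 47.87 K.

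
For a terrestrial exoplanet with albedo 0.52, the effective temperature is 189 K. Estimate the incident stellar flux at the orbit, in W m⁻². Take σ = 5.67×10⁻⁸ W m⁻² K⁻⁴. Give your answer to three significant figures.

603 W m⁻²

From S(1−α)/4 = σT⁴: S = 4σT⁴/(1−α).
σT⁴ = 5.67×10⁻⁸·(189)⁴ = 72.35 W m⁻².
So S = 4×72.35/(1−0.52) = 602.9 W m⁻².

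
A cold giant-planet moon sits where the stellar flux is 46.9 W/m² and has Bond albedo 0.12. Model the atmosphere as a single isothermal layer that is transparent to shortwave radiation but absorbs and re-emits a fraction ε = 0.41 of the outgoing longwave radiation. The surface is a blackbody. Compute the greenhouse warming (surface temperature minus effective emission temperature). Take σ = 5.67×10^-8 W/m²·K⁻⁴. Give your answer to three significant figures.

6.86 kelvin

Effective emission temperature (TOA balance): σT_e⁴ = S(1−α)/4 = 10.32 W/m² → T_e = 116.1 K.
For a single slab of emissivity ε, T_s⁴ = 2T_e⁴/(2−ε); thus T_s = 116.1·(1.258)^(1/4) = 123.0 K.
The atmosphere warms the surface by 6.856 K.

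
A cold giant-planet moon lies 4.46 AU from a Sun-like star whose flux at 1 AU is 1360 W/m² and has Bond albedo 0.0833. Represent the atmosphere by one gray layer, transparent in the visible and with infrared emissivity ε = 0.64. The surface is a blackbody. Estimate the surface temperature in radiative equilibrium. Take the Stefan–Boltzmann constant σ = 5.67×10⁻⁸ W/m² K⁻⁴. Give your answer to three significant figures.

Irradiance scales as 1/d², so S = 1360 W/m² × (1/4.46)² = 68.37 W/m².
Effective emission temperature (TOA balance): σT_e⁴ = S(1−α)/4 = 15.67 W/m² → T_e = 128.9 K.
Surface balance with a leaky layer gives σT_s⁴ = σT_e⁴·2/(2−ε), so T_s = T_e·[2/(2−0.64)]^(1/4) = 142.0 K.

142 K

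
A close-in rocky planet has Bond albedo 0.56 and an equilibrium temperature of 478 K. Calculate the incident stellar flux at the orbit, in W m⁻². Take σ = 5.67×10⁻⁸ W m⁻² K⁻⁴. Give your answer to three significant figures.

From S(1−α)/4 = σT⁴: S = 4σT⁴/(1−α).
The emitted flux is σT⁴ = 2960 W m⁻².
S = 4·2960/0.44 = 26910 W m⁻².

26900 W m⁻²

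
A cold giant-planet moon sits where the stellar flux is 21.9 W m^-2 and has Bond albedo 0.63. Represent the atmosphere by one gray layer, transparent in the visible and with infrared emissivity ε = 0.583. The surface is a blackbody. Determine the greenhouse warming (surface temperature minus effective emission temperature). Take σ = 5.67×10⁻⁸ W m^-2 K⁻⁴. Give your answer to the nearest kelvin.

7 K

The planet radiates to space at T_e = [S(1−α)/(4σ)]^(1/4) = 77.31 K.
Surface balance with a leaky layer gives σT_s⁴ = σT_e⁴·2/(2−ε), so T_s = T_e·[2/(2−0.583)]^(1/4) = 84.27 K.
T_s − T_e = 84.27 − 77.31 = 6.956 K.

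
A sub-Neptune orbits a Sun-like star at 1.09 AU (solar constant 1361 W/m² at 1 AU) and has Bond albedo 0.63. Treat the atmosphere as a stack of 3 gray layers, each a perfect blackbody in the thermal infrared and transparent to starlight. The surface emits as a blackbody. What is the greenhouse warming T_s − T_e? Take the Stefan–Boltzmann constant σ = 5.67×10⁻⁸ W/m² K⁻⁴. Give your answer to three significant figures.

Irradiance scales as 1/d², so S = 1361 W/m² × (1/1.09)² = 1146 W/m².
Top-of-atmosphere balance: σT_e⁴ = S(1−α)/4 = 106.0 W/m² → T_e = 207.9 K.
Surface: T_s = (4)^¼·T_e = 294.0 K.
So the greenhouse effect raises the surface by 294.0 − 207.9 = 86.12 K.

86.1 kelvin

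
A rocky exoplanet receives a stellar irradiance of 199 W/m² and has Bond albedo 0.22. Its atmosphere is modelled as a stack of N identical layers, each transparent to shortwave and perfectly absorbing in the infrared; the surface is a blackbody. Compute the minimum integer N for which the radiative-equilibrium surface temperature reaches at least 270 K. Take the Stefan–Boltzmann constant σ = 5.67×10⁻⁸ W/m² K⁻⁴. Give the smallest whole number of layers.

OLR = S(1−α)/4 = 38.80 W/m²; the top layer radiates at T_e = 161.7 K.
Since T_s⁴ = (N+1)T_e⁴, we need N ≥ (T_s/T_e)⁴ − 1 = 6.765.
The minimum whole number is N = 7.

7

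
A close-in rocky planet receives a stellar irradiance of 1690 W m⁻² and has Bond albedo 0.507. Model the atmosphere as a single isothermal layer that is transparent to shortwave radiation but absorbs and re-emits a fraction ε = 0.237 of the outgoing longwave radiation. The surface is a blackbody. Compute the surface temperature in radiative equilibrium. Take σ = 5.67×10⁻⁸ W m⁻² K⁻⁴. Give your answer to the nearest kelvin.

254 kelvin

Effective emission temperature (TOA balance): σT_e⁴ = S(1−α)/4 = 208.3 W m⁻² → T_e = 246.2 K.
For a single slab of emissivity ε, T_s⁴ = 2T_e⁴/(2−ε); thus T_s = 246.2·(1.134)^(1/4) = 254.1 K.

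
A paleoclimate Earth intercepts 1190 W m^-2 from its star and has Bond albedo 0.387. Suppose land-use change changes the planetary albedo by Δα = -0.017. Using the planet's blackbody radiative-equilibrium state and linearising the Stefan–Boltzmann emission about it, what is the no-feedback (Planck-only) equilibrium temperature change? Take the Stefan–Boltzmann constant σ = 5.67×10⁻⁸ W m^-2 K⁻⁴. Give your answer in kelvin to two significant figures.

Reference equilibrium: T_e = [S(1−α)/(4σ)]^(1/4) = 238.1 K.
TOA radiative forcing: ΔF = −S·Δα/4 = −1190·(-0.017)/4 = 5.058 W m^-2.
Planck response: λ_P = 4σT_e³ = 4·5.67×10⁻⁸·(238.1)³ = 3.063 W m^-2/K.
ΔT₀ = ΔF/λ_P = 5.058/3.063 = 1.65 K.

1.7 K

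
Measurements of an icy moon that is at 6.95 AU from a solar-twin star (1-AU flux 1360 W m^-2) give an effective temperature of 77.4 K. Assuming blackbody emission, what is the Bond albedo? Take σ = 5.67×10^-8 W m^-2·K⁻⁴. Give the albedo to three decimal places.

Flux at the orbit: S = 1360/(6.95)² = 28.16 W m^-2.
Rearranging the radiative balance, α = 1 − 4σT⁴/S.
4σT⁴ = 4·5.67×10⁻⁸·(77.4)⁴ = 8.140 W m^-2.
Hence α = 1 − 8.140/28.16 = 0.7109.

0.711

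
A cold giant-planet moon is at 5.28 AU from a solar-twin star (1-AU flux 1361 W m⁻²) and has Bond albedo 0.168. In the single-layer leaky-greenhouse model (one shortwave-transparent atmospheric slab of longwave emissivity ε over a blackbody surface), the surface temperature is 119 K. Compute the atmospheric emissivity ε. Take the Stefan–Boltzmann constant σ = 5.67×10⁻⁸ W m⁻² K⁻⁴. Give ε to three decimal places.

0.214

Irradiance scales as 1/d², so S = 1361 W m⁻² × (1/5.28)² = 48.82 W m⁻².
TOA balance gives T_e = 115.7 K.
Inverting T_s⁴ = 2T_e⁴/(2−ε): (T_e/T_s)⁴ = 0.8931, so ε = 2(1 − 0.8931) = 0.2139.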